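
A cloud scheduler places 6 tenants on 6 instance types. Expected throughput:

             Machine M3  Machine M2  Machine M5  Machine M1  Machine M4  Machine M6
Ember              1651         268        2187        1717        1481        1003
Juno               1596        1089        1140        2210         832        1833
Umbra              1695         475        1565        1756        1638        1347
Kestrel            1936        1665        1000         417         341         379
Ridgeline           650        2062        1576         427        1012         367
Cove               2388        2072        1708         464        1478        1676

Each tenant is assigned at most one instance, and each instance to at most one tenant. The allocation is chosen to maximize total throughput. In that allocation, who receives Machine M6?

Cove receives Machine M6.

This is the linear assignment problem.
Optimal: Ember→Machine M5 (2187 ops/s), Juno→Machine M1 (2210 ops/s), Umbra→Machine M4 (1638 ops/s), Kestrel→Machine M3 (1936 ops/s), Ridgeline→Machine M2 (2062 ops/s), Cove→Machine M6 (1676 ops/s) — total 2187+2210+1638+1936+2062+1676 = 11709 ops/s.
Row-greedy (each tenant in turn takes its best remaining instance) gives 10445 ops/s, worse by 1264.
Next-best assignment: Ember→Machine M5, Juno→Machine M6, Umbra→Machine M1, Kestrel→Machine M3, Ridgeline→Machine M2, Cove→Machine M4 = 11252 ops/s.
Cove's own top instance is Machine M3 (2388 ops/s), but forcing Cove→Machine M3 and reassigning the rest optimally gives only 10864 ops/s — worse by 845.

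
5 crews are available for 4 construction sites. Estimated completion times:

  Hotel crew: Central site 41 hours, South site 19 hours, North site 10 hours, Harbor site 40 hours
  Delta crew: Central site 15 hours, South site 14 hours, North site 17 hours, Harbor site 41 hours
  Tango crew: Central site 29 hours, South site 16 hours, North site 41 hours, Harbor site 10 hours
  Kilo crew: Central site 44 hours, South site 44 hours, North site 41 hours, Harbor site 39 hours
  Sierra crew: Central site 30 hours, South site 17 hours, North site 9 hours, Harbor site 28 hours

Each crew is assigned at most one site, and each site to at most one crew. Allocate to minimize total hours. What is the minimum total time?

Optimal: Delta crew→Central site (15 hours), Sierra crew→South site (17 hours), Hotel crew→North site (10 hours), Tango crew→Harbor site (10 hours) — total 15+17+10+10 = 52 hours.
Min-entry greedy (repeatedly take the single cheapest remaining cell) gives 74 hours, worse by 22.
Next-best assignment: Delta crew→Central site, Hotel crew→South site, Sierra crew→North site, Tango crew→Harbor site = 53 hours.
Swapping Tango crew↔Sierra crew (Tango crew→South site 16 hours, Sierra crew→Harbor site 28 hours) adds 17.

Minimum total: 52 hours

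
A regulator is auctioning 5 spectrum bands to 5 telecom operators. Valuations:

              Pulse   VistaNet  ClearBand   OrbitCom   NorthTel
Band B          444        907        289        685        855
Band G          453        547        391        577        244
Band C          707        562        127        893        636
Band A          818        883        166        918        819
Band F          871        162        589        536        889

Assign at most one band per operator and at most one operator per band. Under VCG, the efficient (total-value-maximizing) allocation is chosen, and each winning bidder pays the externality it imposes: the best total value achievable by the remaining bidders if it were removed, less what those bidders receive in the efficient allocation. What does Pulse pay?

Pulse pays $140M.

Efficient allocation: Pulse→Band A ($818M), VistaNet→Band B ($907M), ClearBand→Band G ($391M), OrbitCom→Band C ($893M), NorthTel→Band F ($889M); total welfare W = $3898M.
Pulse receives Band A at value $818M, so the others get W − 818 = $3080M.
Without Pulse: best allocation of the remaining 4 bidders over all 5 bands is VistaNet→Band A ($883M), ClearBand→Band F ($589M), OrbitCom→Band C ($893M), NorthTel→Band B ($855M), total $3220M.
VCG payment = (others' best without Pulse) − (others' welfare with Pulse) = 3220 − 3080 = $140M.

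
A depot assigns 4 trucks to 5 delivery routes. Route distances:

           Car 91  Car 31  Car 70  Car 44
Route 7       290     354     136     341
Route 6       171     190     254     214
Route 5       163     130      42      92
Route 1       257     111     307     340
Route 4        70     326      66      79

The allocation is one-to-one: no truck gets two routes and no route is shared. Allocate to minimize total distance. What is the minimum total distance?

Optimal: Car 91→Route 6 (171 km), Car 31→Route 1 (111 km), Car 70→Route 5 (42 km), Car 44→Route 4 (79 km) — total 171+111+42+79 = 403 km.
Min-entry greedy (repeatedly take the single cheapest remaining cell) gives 437 km, worse by 34.
Swapping Car 70↔Car 91 (Car 70→Route 6 254 km, Car 91→Route 5 163 km) adds 204.

Min total: 403 km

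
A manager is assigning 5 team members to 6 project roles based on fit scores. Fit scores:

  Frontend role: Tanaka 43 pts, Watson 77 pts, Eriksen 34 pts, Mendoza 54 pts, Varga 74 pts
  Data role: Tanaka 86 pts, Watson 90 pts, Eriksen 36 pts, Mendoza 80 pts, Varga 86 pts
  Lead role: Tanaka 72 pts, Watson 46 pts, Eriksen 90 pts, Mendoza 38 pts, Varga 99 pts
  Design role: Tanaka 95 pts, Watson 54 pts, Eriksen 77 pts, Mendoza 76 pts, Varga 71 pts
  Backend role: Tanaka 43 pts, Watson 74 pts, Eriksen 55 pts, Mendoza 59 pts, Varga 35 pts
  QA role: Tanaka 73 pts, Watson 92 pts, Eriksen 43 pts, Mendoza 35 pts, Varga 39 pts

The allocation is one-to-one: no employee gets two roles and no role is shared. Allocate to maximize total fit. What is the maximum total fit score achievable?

Max total: 431 pts

Optimal: Tanaka→Design role (95 pts), Watson→QA role (92 pts), Eriksen→Lead role (90 pts), Mendoza→Data role (80 pts), Varga→Frontend role (74 pts) — total 95+92+90+80+74 = 431 pts.
Max-entry greedy (repeatedly take the single best remaining cell) gives 421 pts, worse by 10.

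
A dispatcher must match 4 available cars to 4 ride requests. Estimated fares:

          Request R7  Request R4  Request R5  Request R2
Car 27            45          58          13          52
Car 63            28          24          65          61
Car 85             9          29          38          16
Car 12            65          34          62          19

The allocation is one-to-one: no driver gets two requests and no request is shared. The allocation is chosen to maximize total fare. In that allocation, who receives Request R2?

Treat this as an assignment problem: match each driver to one request.
Optimal: Car 27→Request R4 ($58), Car 63→Request R2 ($61), Car 85→Request R5 ($38), Car 12→Request R7 ($65) — total 58+61+38+65 = $222.
Column-greedy (each request in turn goes to its best remaining driver) gives $204, worse by 18.
Every other assignment is strictly worse.
Car 63's own top request is Request R5 ($65), but forcing Car 63→Request R5 and reassigning the rest optimally gives only $211 — worse by 11.

Car 63 receives Request R2.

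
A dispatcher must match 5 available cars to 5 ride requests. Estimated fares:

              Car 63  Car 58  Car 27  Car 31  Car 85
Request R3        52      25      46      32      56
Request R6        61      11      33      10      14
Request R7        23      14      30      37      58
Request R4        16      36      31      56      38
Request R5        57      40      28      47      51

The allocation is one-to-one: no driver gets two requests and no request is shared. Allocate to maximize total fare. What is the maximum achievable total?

Max total: $261

Optimal: Car 63→Request R6 ($61), Car 58→Request R5 ($40), Car 27→Request R3 ($46), Car 31→Request R4 ($56), Car 85→Request R7 ($58) — total 61+40+46+56+58 = $261.
Swapping Car 85↔Car 31 (Car 85→Request R4 $38, Car 31→Request R7 $37) loses 39.
Every other assignment is strictly worse.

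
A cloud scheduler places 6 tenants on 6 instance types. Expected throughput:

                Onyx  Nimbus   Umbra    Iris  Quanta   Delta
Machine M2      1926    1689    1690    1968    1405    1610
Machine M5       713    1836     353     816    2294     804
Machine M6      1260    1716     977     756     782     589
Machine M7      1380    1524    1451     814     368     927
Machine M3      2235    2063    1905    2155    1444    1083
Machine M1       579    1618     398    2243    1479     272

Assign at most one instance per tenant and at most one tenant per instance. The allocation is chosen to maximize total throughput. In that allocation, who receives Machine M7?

Optimal: Onyx→Machine M3 (2235 ops/s), Nimbus→Machine M6 (1716 ops/s), Umbra→Machine M7 (1451 ops/s), Iris→Machine M1 (2243 ops/s), Quanta→Machine M5 (2294 ops/s), Delta→Machine M2 (1610 ops/s) — total 2235+1716+1451+2243+2294+1610 = 11549 ops/s.
Column-greedy (each instance in turn goes to its best remaining tenant) gives 9936 ops/s, worse by 1613.
Next-best assignment: Onyx→Machine M7, Nimbus→Machine M6, Umbra→Machine M3, Iris→Machine M1, Quanta→Machine M5, Delta→Machine M2 = 11148 ops/s.
Umbra's own top instance is Machine M3 (1905 ops/s), but forcing Umbra→Machine M3 and reassigning the rest optimally gives only 11148 ops/s — worse by 401.

Umbra receives Machine M7.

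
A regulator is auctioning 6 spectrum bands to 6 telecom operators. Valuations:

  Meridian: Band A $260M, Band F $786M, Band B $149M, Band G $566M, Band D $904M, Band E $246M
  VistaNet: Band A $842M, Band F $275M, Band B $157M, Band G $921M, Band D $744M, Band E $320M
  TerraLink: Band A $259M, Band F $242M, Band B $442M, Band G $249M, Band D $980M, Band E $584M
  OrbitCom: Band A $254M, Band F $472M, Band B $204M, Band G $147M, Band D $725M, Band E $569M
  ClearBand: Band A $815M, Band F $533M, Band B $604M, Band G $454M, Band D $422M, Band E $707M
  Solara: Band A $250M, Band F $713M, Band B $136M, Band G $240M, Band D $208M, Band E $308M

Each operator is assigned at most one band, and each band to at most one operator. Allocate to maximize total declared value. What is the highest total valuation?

This is the linear assignment problem.
Optimal: Meridian→Band D ($904M), VistaNet→Band G ($921M), TerraLink→Band B ($442M), OrbitCom→Band E ($569M), ClearBand→Band A ($815M), Solara→Band F ($713M) — total 904+921+442+569+815+713 = $4364M.
Next-best assignment: Meridian→Band G, VistaNet→Band A, TerraLink→Band D, OrbitCom→Band E, ClearBand→Band B, Solara→Band F = $4274M.
Swapping OrbitCom↔Meridian (OrbitCom→Band D $725M, Meridian→Band E $246M) loses 502.
Every other assignment is strictly worse.

Maximum total: $4364M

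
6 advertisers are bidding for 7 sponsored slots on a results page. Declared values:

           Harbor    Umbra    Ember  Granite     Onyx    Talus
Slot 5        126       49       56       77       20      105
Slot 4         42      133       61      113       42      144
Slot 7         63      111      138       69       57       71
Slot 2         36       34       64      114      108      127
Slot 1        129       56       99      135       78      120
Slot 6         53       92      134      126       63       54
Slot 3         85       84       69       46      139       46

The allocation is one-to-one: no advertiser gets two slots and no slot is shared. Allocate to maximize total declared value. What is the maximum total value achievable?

Maximum total: $798

Optimal: Harbor→Slot 5 ($126), Umbra→Slot 4 ($133), Ember→Slot 7 ($138), Granite→Slot 1 ($135), Onyx→Slot 3 ($139), Talus→Slot 2 ($127) — total 126+133+138+135+139+127 = $798.
Column-greedy (each slot in turn goes to its best remaining advertiser) gives $692, worse by 106.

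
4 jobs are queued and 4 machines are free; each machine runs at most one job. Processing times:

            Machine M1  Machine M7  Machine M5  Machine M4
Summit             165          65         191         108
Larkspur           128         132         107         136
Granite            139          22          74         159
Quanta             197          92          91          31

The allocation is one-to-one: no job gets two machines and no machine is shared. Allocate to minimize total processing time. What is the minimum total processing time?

Treat this as an assignment problem: match each job to one machine.
Optimal: Summit→Machine M7 (65 min), Larkspur→Machine M1 (128 min), Granite→Machine M5 (74 min), Quanta→Machine M4 (31 min) — total 65+128+74+31 = 298 min.
Min-entry greedy (repeatedly take the single cheapest remaining cell) gives 325 min, worse by 27.
Swapping Larkspur↔Quanta (Larkspur→Machine M4 136 min, Quanta→Machine M1 197 min) adds 174.

Min total: 298 min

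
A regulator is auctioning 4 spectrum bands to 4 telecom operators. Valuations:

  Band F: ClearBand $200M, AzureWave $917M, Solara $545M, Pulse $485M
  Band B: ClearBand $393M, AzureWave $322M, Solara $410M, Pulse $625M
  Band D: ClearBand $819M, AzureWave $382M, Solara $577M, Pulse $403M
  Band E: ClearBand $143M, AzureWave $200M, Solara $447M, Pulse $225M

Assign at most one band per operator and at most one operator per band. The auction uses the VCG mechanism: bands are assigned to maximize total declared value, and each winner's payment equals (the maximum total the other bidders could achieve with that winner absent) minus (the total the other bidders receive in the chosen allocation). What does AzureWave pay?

AzureWave pays $98M.

Efficient allocation: ClearBand→Band D ($819M), AzureWave→Band F ($917M), Solara→Band E ($447M), Pulse→Band B ($625M); total welfare W = $2808M.
AzureWave receives Band F at value $917M, so the others get W − 917 = $1891M.
Without AzureWave: best allocation of the remaining 3 bidders over all 4 bands is ClearBand→Band D ($819M), Solara→Band F ($545M), Pulse→Band B ($625M), total $1989M.
VCG payment = (others' best without AzureWave) − (others' welfare with AzureWave) = 1989 − 1891 = $98M.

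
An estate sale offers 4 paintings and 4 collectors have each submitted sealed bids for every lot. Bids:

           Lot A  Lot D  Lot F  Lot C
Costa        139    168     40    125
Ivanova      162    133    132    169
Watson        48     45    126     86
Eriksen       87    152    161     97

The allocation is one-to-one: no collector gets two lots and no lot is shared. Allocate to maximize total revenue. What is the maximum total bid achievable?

Optimal: Costa→Lot A ($139), Ivanova→Lot C ($169), Watson→Lot F ($126), Eriksen→Lot D ($152) — total 139+169+126+152 = $586.
Next-best assignment: Costa→Lot D, Ivanova→Lot A, Watson→Lot C, Eriksen→Lot F = $577.
No other one-to-one assignment exceeds $586.

Max total: $586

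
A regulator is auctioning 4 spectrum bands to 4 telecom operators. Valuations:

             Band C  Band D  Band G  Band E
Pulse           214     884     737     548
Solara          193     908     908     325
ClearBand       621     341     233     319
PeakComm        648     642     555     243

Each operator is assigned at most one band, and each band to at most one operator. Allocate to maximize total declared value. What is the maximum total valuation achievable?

This is the linear assignment problem.
Optimal: Pulse→Band D ($884M), Solara→Band G ($908M), ClearBand→Band E ($319M), PeakComm→Band C ($648M) — total 884+908+319+648 = $2759M.
Row-greedy (each operator in turn takes its best remaining band) gives $2656M, worse by 103.
Next-best assignment: Pulse→Band E, Solara→Band G, ClearBand→Band C, PeakComm→Band D = $2719M.

Max total: $2759M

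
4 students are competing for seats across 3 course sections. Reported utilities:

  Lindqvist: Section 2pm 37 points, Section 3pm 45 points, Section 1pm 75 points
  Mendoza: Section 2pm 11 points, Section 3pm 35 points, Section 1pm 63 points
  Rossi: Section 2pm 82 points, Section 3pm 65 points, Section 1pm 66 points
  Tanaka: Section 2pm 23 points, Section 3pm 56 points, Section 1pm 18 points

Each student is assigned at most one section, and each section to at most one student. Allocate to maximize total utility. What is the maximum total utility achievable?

Maximum total: 213 points

Optimal: Rossi→Section 2pm (82 points), Tanaka→Section 3pm (56 points), Lindqvist→Section 1pm (75 points) — total 82+56+75 = 213 points.
Row-greedy (each student in turn takes its best remaining section) gives 192 points, worse by 21.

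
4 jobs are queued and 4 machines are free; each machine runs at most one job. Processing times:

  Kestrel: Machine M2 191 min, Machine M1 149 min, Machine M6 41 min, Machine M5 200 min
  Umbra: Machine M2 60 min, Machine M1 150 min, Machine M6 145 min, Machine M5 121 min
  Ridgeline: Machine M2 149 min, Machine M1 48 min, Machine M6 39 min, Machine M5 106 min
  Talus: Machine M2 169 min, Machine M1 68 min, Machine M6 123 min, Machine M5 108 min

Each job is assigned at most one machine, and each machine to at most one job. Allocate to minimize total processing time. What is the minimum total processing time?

Optimal: Kestrel→Machine M6 (41 min), Umbra→Machine M2 (60 min), Ridgeline→Machine M1 (48 min), Talus→Machine M5 (108 min) — total 41+60+48+108 = 257 min.

Min total: 257 min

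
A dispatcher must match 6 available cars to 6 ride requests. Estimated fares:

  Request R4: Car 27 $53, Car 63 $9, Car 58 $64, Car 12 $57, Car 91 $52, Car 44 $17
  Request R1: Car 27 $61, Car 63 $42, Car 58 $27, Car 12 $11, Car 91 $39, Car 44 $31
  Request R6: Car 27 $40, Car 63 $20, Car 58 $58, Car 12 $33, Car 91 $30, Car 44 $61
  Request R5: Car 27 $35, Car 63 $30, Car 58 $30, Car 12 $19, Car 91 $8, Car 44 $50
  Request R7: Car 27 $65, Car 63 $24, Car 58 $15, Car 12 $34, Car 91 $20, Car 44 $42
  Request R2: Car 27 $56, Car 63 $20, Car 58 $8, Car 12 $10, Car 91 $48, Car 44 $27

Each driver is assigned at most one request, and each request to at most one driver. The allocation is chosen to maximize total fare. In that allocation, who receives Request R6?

Car 58 receives Request R6.

Optimal: Car 27→Request R7 ($65), Car 63→Request R1 ($42), Car 58→Request R6 ($58), Car 12→Request R4 ($57), Car 91→Request R2 ($48), Car 44→Request R5 ($50) — total 65+42+58+57+48+50 = $320.
Swapping Car 58↔Car 12 (Car 58→Request R4 $64, Car 12→Request R6 $33) loses 18.
No other one-to-one assignment exceeds $320.
Car 58's own top request is Request R4 ($64), but forcing Car 58→Request R4 and reassigning the rest optimally gives only $302 — worse by 18.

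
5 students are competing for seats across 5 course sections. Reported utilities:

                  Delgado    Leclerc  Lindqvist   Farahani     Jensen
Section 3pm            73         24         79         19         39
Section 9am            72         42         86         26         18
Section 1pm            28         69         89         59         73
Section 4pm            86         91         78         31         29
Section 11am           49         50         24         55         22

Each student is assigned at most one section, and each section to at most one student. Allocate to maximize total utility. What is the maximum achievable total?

This is a one-to-one assignment (maximum-weight bipartite matching).
Optimal: Delgado→Section 3pm (73 points), Leclerc→Section 4pm (91 points), Lindqvist→Section 9am (86 points), Farahani→Section 11am (55 points), Jensen→Section 1pm (73 points) — total 73+91+86+55+73 = 378 points.
Column-greedy (each section in turn goes to its best remaining student) gives 370 points, worse by 8.
Checked against all permutations: 378 points is optimal.

Max total: 378 points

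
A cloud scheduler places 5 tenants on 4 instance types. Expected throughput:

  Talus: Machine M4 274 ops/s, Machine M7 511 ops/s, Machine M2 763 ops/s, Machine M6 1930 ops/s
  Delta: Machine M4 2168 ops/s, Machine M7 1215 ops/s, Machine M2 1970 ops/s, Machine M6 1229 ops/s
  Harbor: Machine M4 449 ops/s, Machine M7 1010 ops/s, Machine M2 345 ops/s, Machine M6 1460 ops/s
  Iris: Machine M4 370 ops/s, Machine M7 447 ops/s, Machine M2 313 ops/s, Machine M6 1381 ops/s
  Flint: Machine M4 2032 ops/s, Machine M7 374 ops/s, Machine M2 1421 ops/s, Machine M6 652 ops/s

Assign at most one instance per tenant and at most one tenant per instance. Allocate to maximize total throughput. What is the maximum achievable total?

Maximum total: 6942 ops/s

This is a one-to-one assignment (maximum-weight bipartite matching).
Optimal: Flint→Machine M4 (2032 ops/s), Harbor→Machine M7 (1010 ops/s), Delta→Machine M2 (1970 ops/s), Talus→Machine M6 (1930 ops/s) — total 2032+1010+1970+1930 = 6942 ops/s.
Column-greedy (each instance in turn goes to its best remaining tenant) gives 6529 ops/s, worse by 413.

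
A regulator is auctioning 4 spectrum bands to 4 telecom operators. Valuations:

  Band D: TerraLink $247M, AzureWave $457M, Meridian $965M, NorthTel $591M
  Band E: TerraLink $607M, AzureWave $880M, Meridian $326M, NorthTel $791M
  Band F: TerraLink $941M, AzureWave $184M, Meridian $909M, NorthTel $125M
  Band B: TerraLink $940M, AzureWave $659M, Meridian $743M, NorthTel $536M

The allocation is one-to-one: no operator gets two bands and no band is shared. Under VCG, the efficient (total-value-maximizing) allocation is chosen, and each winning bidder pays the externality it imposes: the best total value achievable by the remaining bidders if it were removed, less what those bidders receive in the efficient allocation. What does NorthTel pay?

NorthTel pays $221M.

Efficient allocation: TerraLink→Band F ($941M), AzureWave→Band B ($659M), Meridian→Band D ($965M), NorthTel→Band E ($791M); total welfare W = $3356M.
NorthTel receives Band E at value $791M, so the others get W − 791 = $2565M.
Without NorthTel: best allocation of the remaining 3 bidders over all 4 bands is TerraLink→Band F ($941M), AzureWave→Band E ($880M), Meridian→Band D ($965M), total $2786M.
VCG payment = (others' best without NorthTel) − (others' welfare with NorthTel) = 2786 − 2565 = $221M.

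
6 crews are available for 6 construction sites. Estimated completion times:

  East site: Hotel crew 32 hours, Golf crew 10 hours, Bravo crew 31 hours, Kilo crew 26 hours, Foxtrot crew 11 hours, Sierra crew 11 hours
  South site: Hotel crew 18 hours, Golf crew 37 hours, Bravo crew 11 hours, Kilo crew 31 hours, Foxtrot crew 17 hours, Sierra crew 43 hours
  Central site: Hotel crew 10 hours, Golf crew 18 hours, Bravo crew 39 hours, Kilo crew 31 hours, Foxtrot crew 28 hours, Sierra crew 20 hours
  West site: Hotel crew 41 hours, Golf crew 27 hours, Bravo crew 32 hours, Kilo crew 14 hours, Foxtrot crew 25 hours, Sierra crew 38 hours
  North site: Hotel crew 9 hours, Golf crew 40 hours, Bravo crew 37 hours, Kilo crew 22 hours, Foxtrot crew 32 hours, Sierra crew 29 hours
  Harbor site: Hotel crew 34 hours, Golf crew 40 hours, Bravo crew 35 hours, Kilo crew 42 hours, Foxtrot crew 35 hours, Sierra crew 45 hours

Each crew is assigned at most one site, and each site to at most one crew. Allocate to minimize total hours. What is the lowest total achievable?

Min total: 98 hours

Optimal: Hotel crew→North site (9 hours), Golf crew→Central site (18 hours), Bravo crew→South site (11 hours), Kilo crew→West site (14 hours), Foxtrot crew→Harbor site (35 hours), Sierra crew→East site (11 hours) — total 9+18+11+14+35+11 = 98 hours.
Row-greedy (each crew in turn takes its cheapest remaining site) gives 117 hours, worse by 19.
Swapping Kilo crew↔Hotel crew (Kilo crew→North site 22 hours, Hotel crew→West site 41 hours) adds 40.
Every other assignment is strictly worse.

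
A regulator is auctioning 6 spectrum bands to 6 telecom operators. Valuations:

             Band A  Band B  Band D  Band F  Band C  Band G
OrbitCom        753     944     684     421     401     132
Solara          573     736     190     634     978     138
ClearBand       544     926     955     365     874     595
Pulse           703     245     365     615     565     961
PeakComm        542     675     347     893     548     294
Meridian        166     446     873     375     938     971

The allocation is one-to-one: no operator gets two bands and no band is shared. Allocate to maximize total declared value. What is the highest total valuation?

Max total: $5444M

This is a one-to-one assignment (maximum-weight bipartite matching).
Optimal: OrbitCom→Band B ($944M), Solara→Band C ($978M), ClearBand→Band D ($955M), Pulse→Band A ($703M), PeakComm→Band F ($893M), Meridian→Band G ($971M) — total 944+978+955+703+893+971 = $5444M.
Row-greedy (each operator in turn takes its best remaining band) gives $4897M, worse by 547.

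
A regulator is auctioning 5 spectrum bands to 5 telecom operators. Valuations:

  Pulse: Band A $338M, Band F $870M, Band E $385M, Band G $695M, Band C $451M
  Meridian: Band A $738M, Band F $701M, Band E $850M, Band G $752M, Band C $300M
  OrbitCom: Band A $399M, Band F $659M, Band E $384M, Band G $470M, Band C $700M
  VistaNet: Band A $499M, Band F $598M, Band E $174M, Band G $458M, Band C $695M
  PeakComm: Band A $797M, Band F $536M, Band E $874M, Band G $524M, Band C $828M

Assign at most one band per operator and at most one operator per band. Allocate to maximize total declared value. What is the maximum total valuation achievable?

Treat this as an assignment problem: match each operator to one band.
Optimal: Pulse→Band G ($695M), Meridian→Band E ($850M), OrbitCom→Band F ($659M), VistaNet→Band C ($695M), PeakComm→Band A ($797M) — total 695+850+659+695+797 = $3696M.
Column-greedy (each band in turn goes to its best remaining operator) gives $3682M, worse by 14.
Next-best assignment: Pulse→Band F, Meridian→Band G, OrbitCom→Band C, VistaNet→Band A, PeakComm→Band E = $3695M.
Every other assignment is strictly worse.

Maximum total: $3696M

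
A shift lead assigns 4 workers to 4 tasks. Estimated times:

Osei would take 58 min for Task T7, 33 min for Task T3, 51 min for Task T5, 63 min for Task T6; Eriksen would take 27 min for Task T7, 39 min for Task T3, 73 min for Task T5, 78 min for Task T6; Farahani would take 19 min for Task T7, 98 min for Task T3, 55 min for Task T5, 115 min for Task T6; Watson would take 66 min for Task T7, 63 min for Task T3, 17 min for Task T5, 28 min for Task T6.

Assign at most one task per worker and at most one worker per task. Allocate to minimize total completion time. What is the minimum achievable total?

Minimum total: 137 min

Treat this as an assignment problem: match each worker to one task.
Optimal: Osei→Task T5 (51 min), Eriksen→Task T3 (39 min), Farahani→Task T7 (19 min), Watson→Task T6 (28 min) — total 51+39+19+28 = 137 min.
Min-entry greedy (repeatedly take the single cheapest remaining cell) gives 147 min, worse by 10.
Next-best assignment: Osei→Task T6, Eriksen→Task T3, Farahani→Task T7, Watson→Task T5 = 138 min.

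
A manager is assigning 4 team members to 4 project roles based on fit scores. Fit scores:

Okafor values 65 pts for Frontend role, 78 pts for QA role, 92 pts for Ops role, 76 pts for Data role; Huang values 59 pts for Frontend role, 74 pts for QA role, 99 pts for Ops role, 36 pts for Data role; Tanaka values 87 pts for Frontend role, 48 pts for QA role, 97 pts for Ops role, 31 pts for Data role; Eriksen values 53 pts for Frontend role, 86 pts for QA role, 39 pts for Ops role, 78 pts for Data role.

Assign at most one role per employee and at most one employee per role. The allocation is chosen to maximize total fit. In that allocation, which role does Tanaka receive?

This is a one-to-one assignment (maximum-weight bipartite matching).
Optimal: Okafor→Data role (76 pts), Huang→Ops role (99 pts), Tanaka→Frontend role (87 pts), Eriksen→QA role (86 pts) — total 76+99+87+86 = 348 pts.
Row-greedy (each employee in turn takes its best remaining role) gives 331 pts, worse by 17.
Next-best assignment: Okafor→QA role, Huang→Ops role, Tanaka→Frontend role, Eriksen→Data role = 342 pts.
Swapping Tanaka↔Okafor (Tanaka→Data role 31 pts, Okafor→Frontend role 65 pts) loses 67.
Checked against all permutations: 348 pts is optimal.
Tanaka's own top role is Ops role (97 pts), but forcing Tanaka→Ops role and reassigning the rest optimally gives only 318 pts — worse by 30.

Tanaka receives Frontend role.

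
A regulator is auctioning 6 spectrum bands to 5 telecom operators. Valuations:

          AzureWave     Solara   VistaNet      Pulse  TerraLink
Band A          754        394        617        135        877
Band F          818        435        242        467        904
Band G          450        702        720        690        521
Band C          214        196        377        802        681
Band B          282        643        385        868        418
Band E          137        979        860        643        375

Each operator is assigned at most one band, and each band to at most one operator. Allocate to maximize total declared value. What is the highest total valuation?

Treat this as an assignment problem: match each operator to one band.
Optimal: AzureWave→Band F ($818M), Solara→Band E ($979M), VistaNet→Band G ($720M), Pulse→Band B ($868M), TerraLink→Band A ($877M) — total 818+979+720+868+877 = $4262M.
Checked against all permutations: $4262M is optimal.

Max total: $4262M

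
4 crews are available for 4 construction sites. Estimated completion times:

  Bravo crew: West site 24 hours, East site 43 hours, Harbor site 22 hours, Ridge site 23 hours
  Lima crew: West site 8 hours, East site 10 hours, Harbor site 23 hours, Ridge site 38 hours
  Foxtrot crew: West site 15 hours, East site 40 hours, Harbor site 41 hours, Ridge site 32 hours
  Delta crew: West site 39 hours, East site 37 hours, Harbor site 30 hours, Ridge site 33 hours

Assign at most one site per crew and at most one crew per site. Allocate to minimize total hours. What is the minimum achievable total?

Optimal: Bravo crew→Ridge site (23 hours), Lima crew→East site (10 hours), Foxtrot crew→West site (15 hours), Delta crew→Harbor site (30 hours) — total 23+10+15+30 = 78 hours.
Column-greedy (each site in turn goes to its cheapest remaining crew) gives 99 hours, worse by 21.

Minimum total: 78 hours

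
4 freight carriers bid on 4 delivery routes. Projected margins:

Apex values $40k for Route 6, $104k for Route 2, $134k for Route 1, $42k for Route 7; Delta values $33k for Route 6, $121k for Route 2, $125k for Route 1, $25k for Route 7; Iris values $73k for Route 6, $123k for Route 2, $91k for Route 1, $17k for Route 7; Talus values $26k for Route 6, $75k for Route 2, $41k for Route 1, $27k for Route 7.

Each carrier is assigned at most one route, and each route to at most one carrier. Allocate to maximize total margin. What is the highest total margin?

Max total: $355k

Optimal: Apex→Route 1 ($134k), Delta→Route 2 ($121k), Iris→Route 6 ($73k), Talus→Route 7 ($27k) — total 134+121+73+27 = $355k.
Max-entry greedy (repeatedly take the single best remaining cell) gives $317k, worse by 38.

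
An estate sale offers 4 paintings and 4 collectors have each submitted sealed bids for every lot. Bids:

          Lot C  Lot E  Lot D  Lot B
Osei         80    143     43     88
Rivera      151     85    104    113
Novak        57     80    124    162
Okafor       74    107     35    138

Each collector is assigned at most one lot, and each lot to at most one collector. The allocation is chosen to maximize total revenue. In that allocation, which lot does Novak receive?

Novak receives Lot D.

Optimal: Osei→Lot E ($143), Rivera→Lot C ($151), Novak→Lot D ($124), Okafor→Lot B ($138) — total 143+151+124+138 = $556.
Row-greedy (each collector in turn takes its best remaining lot) gives $491, worse by 65.
Next-best assignment: Osei→Lot E, Rivera→Lot C, Novak→Lot B, Okafor→Lot D = $491.
Novak's own top lot is Lot B ($162), but forcing Novak→Lot B and reassigning the rest optimally gives only $491 — worse by 65.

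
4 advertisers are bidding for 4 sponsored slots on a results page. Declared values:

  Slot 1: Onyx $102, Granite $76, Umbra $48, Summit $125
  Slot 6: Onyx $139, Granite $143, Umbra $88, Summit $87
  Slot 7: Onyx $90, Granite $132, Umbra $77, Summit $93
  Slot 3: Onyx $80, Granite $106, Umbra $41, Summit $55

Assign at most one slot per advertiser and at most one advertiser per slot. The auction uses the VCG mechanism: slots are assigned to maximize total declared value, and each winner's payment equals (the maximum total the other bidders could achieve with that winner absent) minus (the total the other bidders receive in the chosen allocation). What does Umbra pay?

Umbra pays $26.

Efficient allocation: Onyx→Slot 6 ($139), Granite→Slot 3 ($106), Umbra→Slot 7 ($77), Summit→Slot 1 ($125); total welfare W = $447.
Umbra receives Slot 7 at value $77, so the others get W − 77 = $370.
Without Umbra: best allocation of the remaining 3 bidders over all 4 slots is Onyx→Slot 6 ($139), Granite→Slot 7 ($132), Summit→Slot 1 ($125), total $396.
VCG payment = (others' best without Umbra) − (others' welfare with Umbra) = 396 − 370 = $26.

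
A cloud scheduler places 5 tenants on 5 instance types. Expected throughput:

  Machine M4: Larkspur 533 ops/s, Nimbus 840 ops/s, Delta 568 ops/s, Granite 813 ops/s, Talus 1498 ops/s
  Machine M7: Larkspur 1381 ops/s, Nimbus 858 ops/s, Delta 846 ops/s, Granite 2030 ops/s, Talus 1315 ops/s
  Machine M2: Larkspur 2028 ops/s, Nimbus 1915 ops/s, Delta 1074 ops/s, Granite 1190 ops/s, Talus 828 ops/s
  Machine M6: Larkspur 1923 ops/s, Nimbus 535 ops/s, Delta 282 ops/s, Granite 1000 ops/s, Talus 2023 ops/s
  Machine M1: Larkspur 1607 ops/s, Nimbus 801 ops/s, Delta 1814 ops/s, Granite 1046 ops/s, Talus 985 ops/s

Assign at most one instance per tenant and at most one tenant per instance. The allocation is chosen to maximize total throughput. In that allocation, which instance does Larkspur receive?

Larkspur receives Machine M6.

Optimal: Larkspur→Machine M6 (1923 ops/s), Nimbus→Machine M2 (1915 ops/s), Delta→Machine M1 (1814 ops/s), Granite→Machine M7 (2030 ops/s), Talus→Machine M4 (1498 ops/s) — total 1923+1915+1814+2030+1498 = 9180 ops/s.
Next-best assignment: Larkspur→Machine M2, Nimbus→Machine M4, Delta→Machine M1, Granite→Machine M7, Talus→Machine M6 = 8735 ops/s.
Swapping Nimbus↔Talus (Nimbus→Machine M4 840 ops/s, Talus→Machine M2 828 ops/s) loses 1745.
Larkspur's own top instance is Machine M2 (2028 ops/s), but forcing Larkspur→Machine M2 and reassigning the rest optimally gives only 8735 ops/s — worse by 445.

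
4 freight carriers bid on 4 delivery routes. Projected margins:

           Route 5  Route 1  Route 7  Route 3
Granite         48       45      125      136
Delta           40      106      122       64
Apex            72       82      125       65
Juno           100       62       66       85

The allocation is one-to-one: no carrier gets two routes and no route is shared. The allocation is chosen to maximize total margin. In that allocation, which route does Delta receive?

Optimal: Granite→Route 3 ($136k), Delta→Route 1 ($106k), Apex→Route 7 ($125k), Juno→Route 5 ($100k) — total 136+106+125+100 = $467k.
Row-greedy (each carrier in turn takes its best remaining route) gives $440k, worse by 27.
Swapping Apex↔Delta (Apex→Route 1 $82k, Delta→Route 7 $122k) loses 27.
Delta's own top route is Route 7 ($122k), but forcing Delta→Route 7 and reassigning the rest optimally gives only $440k — worse by 27.

Delta receives Route 1.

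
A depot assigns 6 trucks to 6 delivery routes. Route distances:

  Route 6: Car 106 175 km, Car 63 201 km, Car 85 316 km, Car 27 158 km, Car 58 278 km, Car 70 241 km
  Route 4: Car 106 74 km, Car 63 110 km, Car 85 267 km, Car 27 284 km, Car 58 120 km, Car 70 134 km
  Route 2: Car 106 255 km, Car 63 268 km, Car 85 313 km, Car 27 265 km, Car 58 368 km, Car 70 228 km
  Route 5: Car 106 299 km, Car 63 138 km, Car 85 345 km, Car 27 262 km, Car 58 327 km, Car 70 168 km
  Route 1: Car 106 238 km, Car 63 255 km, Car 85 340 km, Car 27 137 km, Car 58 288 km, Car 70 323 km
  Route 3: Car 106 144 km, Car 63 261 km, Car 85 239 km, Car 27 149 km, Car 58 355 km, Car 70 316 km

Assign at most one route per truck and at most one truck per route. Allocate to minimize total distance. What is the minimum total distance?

Optimal: Car 106→Route 6 (175 km), Car 63→Route 5 (138 km), Car 85→Route 3 (239 km), Car 27→Route 1 (137 km), Car 58→Route 4 (120 km), Car 70→Route 2 (228 km) — total 175+138+239+137+120+228 = 1037 km.
Min-entry greedy (repeatedly take the single cheapest remaining cell) gives 1094 km, worse by 57.
Swapping Car 85↔Car 63 (Car 85→Route 5 345 km, Car 63→Route 3 261 km) adds 229.

Minimum total: 1037 km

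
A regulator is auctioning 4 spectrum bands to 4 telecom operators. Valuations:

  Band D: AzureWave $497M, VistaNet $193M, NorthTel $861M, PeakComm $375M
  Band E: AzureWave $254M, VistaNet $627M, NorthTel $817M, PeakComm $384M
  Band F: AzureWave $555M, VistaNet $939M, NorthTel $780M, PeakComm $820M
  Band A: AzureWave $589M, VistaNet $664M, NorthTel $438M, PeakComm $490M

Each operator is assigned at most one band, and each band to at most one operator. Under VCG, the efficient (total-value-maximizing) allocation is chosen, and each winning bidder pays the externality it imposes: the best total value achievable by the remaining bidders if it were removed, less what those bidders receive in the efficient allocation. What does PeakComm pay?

Efficient allocation: AzureWave→Band A ($589M), VistaNet→Band E ($627M), NorthTel→Band D ($861M), PeakComm→Band F ($820M); total welfare W = $2897M.
PeakComm receives Band F at value $820M, so the others get W − 820 = $2077M.
Without PeakComm: best allocation of the remaining 3 bidders over all 4 bands is AzureWave→Band A ($589M), VistaNet→Band F ($939M), NorthTel→Band D ($861M), total $2389M.
VCG payment = (others' best without PeakComm) − (others' welfare with PeakComm) = 2389 − 2077 = $312M.

PeakComm pays $312M.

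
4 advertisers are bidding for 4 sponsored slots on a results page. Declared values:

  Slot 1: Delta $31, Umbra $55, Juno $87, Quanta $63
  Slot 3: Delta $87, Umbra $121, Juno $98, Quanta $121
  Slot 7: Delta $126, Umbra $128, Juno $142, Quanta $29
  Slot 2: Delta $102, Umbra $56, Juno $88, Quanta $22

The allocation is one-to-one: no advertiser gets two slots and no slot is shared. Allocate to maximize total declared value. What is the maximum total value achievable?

Treat this as an assignment problem: match each advertiser to one slot.
Optimal: Delta→Slot 2 ($102), Umbra→Slot 7 ($128), Juno→Slot 1 ($87), Quanta→Slot 3 ($121) — total 102+128+87+121 = $438.
Checked against all permutations: $438 is optimal.

Maximum total: $438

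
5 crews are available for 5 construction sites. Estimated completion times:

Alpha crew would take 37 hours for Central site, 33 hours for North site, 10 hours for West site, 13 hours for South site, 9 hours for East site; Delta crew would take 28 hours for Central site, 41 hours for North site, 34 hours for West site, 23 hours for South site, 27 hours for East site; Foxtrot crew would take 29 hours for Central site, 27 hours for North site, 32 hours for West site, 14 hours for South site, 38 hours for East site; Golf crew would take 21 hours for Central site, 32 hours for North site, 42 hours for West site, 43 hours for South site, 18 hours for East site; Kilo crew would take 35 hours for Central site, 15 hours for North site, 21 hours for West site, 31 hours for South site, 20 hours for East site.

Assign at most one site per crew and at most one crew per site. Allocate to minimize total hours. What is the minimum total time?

Min total: 85 hours

This is the linear assignment problem.
Optimal: Alpha crew→West site (10 hours), Delta crew→Central site (28 hours), Foxtrot crew→South site (14 hours), Golf crew→East site (18 hours), Kilo crew→North site (15 hours) — total 10+28+14+18+15 = 85 hours.
Column-greedy (each site in turn goes to its cheapest remaining crew) gives 87 hours, worse by 2.
Next-best assignment: Alpha crew→West site, Delta crew→East site, Foxtrot crew→South site, Golf crew→Central site, Kilo crew→North site = 87 hours.
Swapping Golf crew↔Delta crew (Golf crew→Central site 21 hours, Delta crew→East site 27 hours) adds 2.
No other one-to-one assignment undercuts 85 hours.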